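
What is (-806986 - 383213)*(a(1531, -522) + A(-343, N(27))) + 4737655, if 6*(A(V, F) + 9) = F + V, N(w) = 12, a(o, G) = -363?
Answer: 1026301989/2 ≈ 5.1315e+8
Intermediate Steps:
A(V, F) = -9 + F/6 + V/6 (A(V, F) = -9 + (F + V)/6 = -9 + (F/6 + V/6) = -9 + F/6 + V/6)
(-806986 - 383213)*(a(1531, -522) + A(-343, N(27))) + 4737655 = (-806986 - 383213)*(-363 + (-9 + (1/6)*12 + (1/6)*(-343))) + 4737655 = -1190199*(-363 + (-9 + 2 - 343/6)) + 4737655 = -1190199*(-363 - 385/6) + 4737655 = -1190199*(-2563/6) + 4737655 = 1016826679/2 + 4737655 = 1026301989/2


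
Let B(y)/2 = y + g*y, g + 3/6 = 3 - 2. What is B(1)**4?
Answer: 81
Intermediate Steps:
g = 1/2 (g = -1/2 + (3 - 2) = -1/2 + 1 = 1/2 ≈ 0.50000)
B(y) = 3*y (B(y) = 2*(y + y/2) = 2*(3*y/2) = 3*y)
B(1)**4 = (3*1)**4 = 3**4 = 81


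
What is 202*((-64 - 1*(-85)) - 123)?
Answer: -20604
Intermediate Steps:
202*((-64 - 1*(-85)) - 123) = 202*((-64 + 85) - 123) = 202*(21 - 123) = 202*(-102) = -20604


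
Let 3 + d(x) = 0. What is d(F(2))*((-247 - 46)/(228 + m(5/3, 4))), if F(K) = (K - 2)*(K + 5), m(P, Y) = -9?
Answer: 293/73 ≈ 4.0137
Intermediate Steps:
F(K) = (-2 + K)*(5 + K)
d(x) = -3 (d(x) = -3 + 0 = -3)
d(F(2))*((-247 - 46)/(228 + m(5/3, 4))) = -3*(-247 - 46)/(228 - 9) = -(-879)/219 = -3*(-293/219) = 293/73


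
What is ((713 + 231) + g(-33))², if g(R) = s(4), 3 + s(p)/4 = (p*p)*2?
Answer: 1123600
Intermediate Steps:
s(p) = -12 + 8*p² (s(p) = -12 + 4*((p*p)*2) = -12 + 4*(p²*2) = -12 + 4*(2*p²) = -12 + 8*p²)
g(R) = 116 (g(R) = -12 + 8*4² = -12 + 8*16 = -12 + 128 = 116)
((713 + 231) + g(-33))² = ((713 + 231) + 116)² = (944 + 116)² = 1060² = 1123600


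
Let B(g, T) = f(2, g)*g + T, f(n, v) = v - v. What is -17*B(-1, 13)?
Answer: -221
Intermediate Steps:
f(n, v) = 0
B(g, T) = T (B(g, T) = 0*g + T = 0 + T = T)
-17*B(-1, 13) = -17*13 = -221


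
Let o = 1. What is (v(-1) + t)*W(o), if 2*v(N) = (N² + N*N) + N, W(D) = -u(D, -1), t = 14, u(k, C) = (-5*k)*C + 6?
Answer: -319/2 ≈ -159.50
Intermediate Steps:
u(k, C) = 6 - 5*C*k (u(k, C) = -5*C*k + 6 = 6 - 5*C*k)
W(D) = -6 - 5*D (W(D) = -(6 - 5*(-1)*D) = -(6 + 5*D) = -6 - 5*D)
v(N) = N² + N/2 (v(N) = ((N² + N*N) + N)/2 = ((N² + N²) + N)/2 = (2*N² + N)/2 = (N + 2*N²)/2 = N² + N/2)
(v(-1) + t)*W(o) = (-(½ - 1) + 14)*(-6 - 5*1) = (-1*(-½) + 14)*(-6 - 5) = (½ + 14)*(-11) = (29/2)*(-11) = -319/2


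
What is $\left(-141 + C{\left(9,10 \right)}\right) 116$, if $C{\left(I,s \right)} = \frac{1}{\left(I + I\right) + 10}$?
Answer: $- \frac{114463}{7} \approx -16352.0$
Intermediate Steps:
$C{\left(I,s \right)} = \frac{1}{10 + 2 I}$ ($C{\left(I,s \right)} = \frac{1}{2 I + 10} = \frac{1}{10 + 2 I}$)
$\left(-141 + C{\left(9,10 \right)}\right) 116 = \left(-141 + \frac{1}{2 \left(5 + 9\right)}\right) 116 = \left(-141 + \frac{1}{2 \cdot 14}\right) 116 = \left(-141 + \frac{1}{2} \cdot \frac{1}{14}\right) 116 = \left(-141 + \frac{1}{28}\right) 116 = \left(- \frac{3947}{28}\right) 116 = - \frac{114463}{7}$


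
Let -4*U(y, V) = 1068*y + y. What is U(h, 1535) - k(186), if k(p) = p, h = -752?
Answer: 200786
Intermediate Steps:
U(y, V) = -1069*y/4 (U(y, V) = -(1068*y + y)/4 = -1069*y/4)
U(h, 1535) - k(186) = -1069/4*(-752) - 1*186 = 200972 - 186 = 200786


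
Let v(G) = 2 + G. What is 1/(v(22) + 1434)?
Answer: 1/1458 ≈ 0.00068587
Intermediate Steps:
1/(v(22) + 1434) = 1/((2 + 22) + 1434) = 1/(24 + 1434) = 1/1458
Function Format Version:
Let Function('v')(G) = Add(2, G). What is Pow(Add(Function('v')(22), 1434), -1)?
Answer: Rational(1, 1458) ≈ 0.00068587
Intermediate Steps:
Pow(Add(Function('v')(22), 1434), -1) = Pow(Add(Add(2, 22), 1434), -1) = Pow(Add(24, 1434), -1) = Pow(1458, -1) = Rational(1, 1458)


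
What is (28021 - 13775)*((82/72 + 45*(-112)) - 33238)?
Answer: -9815258941/18 ≈ -5.4529e+8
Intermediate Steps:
(28021 - 13775)*((82/72 + 45*(-112)) - 33238) = 14246*((82*(1/72) - 5040) - 33238) = 14246*((41/36 - 5040) - 33238) = 14246*(-181399/36 - 33238) = 14246*(-1377967/36) = -9815258941/18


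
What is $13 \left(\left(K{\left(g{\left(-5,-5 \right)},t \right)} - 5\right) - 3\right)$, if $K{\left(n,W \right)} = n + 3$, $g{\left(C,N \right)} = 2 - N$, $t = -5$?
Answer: $26$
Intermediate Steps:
$K{\left(n,W \right)} = 3 + n$
$13 \left(\left(K{\left(g{\left(-5,-5 \right)},t \right)} - 5\right) - 3\right) = 13 \left(\left(\left(3 + \left(2 - -5\right)\right) - 5\right) - 3\right) = 13 \left(\left(\left(3 + \left(2 + 5\right)\right) - 5\right) - 3\right) = 13 \left(\left(\left(3 + 7\right) - 5\right) - 3\right) = 13 \left(\left(10 - 5\right) - 3\right) = 13 \left(5 - 3\right) = 13 \cdot 2 = 26$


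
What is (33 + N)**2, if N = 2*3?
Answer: 1521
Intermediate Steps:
N = 6
(33 + N)**2 = (33 + 6)**2 = 39**2 = 1521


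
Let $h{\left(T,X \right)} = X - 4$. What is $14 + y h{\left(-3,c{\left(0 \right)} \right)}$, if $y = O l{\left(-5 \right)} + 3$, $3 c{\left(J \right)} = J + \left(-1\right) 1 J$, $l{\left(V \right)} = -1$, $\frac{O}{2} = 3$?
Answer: $26$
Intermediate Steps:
$O = 6$ ($O = 2 \cdot 3 = 6$)
$c{\left(J \right)} = 0$ ($c{\left(J \right)} = \frac{J + \left(-1\right) 1 J}{3} = \frac{J - J}{3} = \frac{1}{3} \cdot 0 = 0$)
$h{\left(T,X \right)} = -4 + X$
$y = -3$ ($y = 6 \left(-1\right) + 3 = -6 + 3 = -3$)
$14 + y h{\left(-3,c{\left(0 \right)} \right)} = 14 - 3 \left(-4 + 0\right) = 14 - -12 = 14 + 12 = 26$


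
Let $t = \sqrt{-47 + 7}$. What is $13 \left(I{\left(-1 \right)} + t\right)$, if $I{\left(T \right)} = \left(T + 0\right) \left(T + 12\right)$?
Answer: $-143 + 26 i \sqrt{10} \approx -143.0 + 82.219 i$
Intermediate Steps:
$t = 2 i \sqrt{10}$ ($t = \sqrt{-40} = 2 i \sqrt{10} \approx 6.3246 i$)
$I{\left(T \right)} = T \left(12 + T\right)$
$13 \left(I{\left(-1 \right)} + t\right) = 13 \left(- (12 - 1) + 2 i \sqrt{10}\right) = 13 \left(\left(-1\right) 11 + 2 i \sqrt{10}\right) = 13 \left(-11 + 2 i \sqrt{10}\right) = -143 + 26 i \sqrt{10}$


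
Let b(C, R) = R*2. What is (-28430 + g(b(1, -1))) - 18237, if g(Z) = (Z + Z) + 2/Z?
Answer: -46672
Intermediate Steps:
b(C, R) = 2*R
g(Z) = 2*Z + 2/Z
(-28430 + g(b(1, -1))) - 18237 = (-28430 + (2*(2*(-1)) + 2/((2*(-1))))) - 18237 = (-28430 + (2*(-2) + 2/(-2))) - 18237 = (-28430 + (-4 + 2*(-½))) - 18237 = (-28430 + (-4 - 1)) - 18237 = (-28430 - 5) - 18237 = -28435 - 18237 = -46672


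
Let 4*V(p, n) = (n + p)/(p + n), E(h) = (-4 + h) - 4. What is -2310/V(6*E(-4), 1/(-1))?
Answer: -9240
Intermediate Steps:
E(h) = -8 + h
V(p, n) = ¼ (V(p, n) = ((n + p)/(p + n))/4 = ((n + p)/(n + p))/4 = (¼)*1 = ¼)
-2310/V(6*E(-4), 1/(-1)) = -2310/¼ = -2310*4 = -35*264 = -9240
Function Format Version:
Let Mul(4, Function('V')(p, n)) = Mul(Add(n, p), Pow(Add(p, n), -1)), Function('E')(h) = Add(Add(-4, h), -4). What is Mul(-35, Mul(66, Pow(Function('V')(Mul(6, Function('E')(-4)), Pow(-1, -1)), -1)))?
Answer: -9240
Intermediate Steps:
Function('E')(h) = Add(-8, h)
Function('V')(p, n) = Rational(1, 4) (Function('V')(p, n) = Mul(Rational(1, 4), Mul(Add(n, p), Pow(Add(p, n), -1))) = Mul(Rational(1, 4), Mul(Add(n, p), Pow(Add(n, p), -1))) = Mul(Rational(1, 4), 1) = Rational(1, 4))
Mul(-35, Mul(66, Pow(Function('V')(Mul(6, Function('E')(-4)), Pow(-1, -1)), -1))) = Mul(-35, Mul(66, Pow(Rational(1, 4), -1))) = Mul(-35, Mul(66, 4)) = Mul(-35, 264) = -9240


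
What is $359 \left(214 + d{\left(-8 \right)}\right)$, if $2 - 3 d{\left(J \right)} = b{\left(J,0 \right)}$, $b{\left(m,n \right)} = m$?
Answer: $\frac{234068}{3} \approx 78023.0$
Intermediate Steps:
$d{\left(J \right)} = \frac{2}{3} - \frac{J}{3}$
$359 \left(214 + d{\left(-8 \right)}\right) = 359 \left(214 + \left(\frac{2}{3} - - \frac{8}{3}\right)\right) = 359 \left(214 + \left(\frac{2}{3} + \frac{8}{3}\right)\right) = 359 \left(214 + \frac{10}{3}\right) = 359 \cdot \frac{652}{3} = \frac{234068}{3}$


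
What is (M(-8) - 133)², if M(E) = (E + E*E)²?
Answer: 9018009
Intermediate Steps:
M(E) = (E + E²)²
(M(-8) - 133)² = ((-8)²*(1 - 8)² - 133)² = (64*(-7)² - 133)² = (64*49 - 133)² = (3136 - 133)² = 3003² = 9018009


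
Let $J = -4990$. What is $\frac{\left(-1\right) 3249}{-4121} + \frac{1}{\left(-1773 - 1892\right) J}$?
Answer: $\frac{59418853271}{75366290350} \approx 0.7884$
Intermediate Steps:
$\frac{\left(-1\right) 3249}{-4121} + \frac{1}{\left(-1773 - 1892\right) J} = \frac{\left(-1\right) 3249}{-4121} + \frac{1}{\left(-1773 - 1892\right) \left(-4990\right)} = \left(-3249\right) \left(- \frac{1}{4121}\right) + \frac{1}{-3665} \left(- \frac{1}{4990}\right) = \frac{3249}{4121} - - \frac{1}{18288350} = \frac{3249}{4121} + \frac{1}{18288350} = \frac{59418853271}{75366290350}$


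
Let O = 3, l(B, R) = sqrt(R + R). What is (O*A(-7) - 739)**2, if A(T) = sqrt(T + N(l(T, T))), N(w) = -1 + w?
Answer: (739 - 3*sqrt(-8 + I*sqrt(14)))**2 ≈ 5.4319e+5 - 1.283e+4*I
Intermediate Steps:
l(B, R) = sqrt(2)*sqrt(R) (l(B, R) = sqrt(2*R) = sqrt(2)*sqrt(R))
A(T) = sqrt(-1 + T + sqrt(2)*sqrt(T)) (A(T) = sqrt(T + (-1 + sqrt(2)*sqrt(T))) = sqrt(-1 + T + sqrt(2)*sqrt(T)))
(O*A(-7) - 739)**2 = (3*sqrt(-1 - 7 + sqrt(2)*sqrt(-7)) - 739)**2 = (3*sqrt(-1 - 7 + sqrt(2)*(I*sqrt(7))) - 739)**2 = (3*sqrt(-1 - 7 + I*sqrt(14)) - 739)**2 = (3*sqrt(-8 + I*sqrt(14)) - 739)**2 = (-739 + 3*sqrt(-8 + I*sqrt(14)))**2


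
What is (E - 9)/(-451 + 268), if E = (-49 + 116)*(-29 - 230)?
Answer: 17362/183 ≈ 94.874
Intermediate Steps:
E = -17353 (E = 67*(-259) = -17353)
(E - 9)/(-451 + 268) = (-17353 - 9)/(-451 + 268) = -17362/(-183) = -17362*(-1/183) = 17362/183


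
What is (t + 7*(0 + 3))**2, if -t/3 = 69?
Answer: 34596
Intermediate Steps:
t = -207 (t = -3*69 = -207)
(t + 7*(0 + 3))**2 = (-207 + 7*(0 + 3))**2 = (-207 + 7*3)**2 = (-207 + 21)**2 = (-186)**2 = 34596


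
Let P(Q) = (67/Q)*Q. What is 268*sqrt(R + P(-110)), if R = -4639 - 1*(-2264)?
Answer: 536*I*sqrt(577) ≈ 12875.0*I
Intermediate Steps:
R = -2375 (R = -4639 + 2264 = -2375)
P(Q) = 67
268*sqrt(R + P(-110)) = 268*sqrt(-2375 + 67) = 268*sqrt(-2308) = 268*(2*I*sqrt(577)) = 536*I*sqrt(577)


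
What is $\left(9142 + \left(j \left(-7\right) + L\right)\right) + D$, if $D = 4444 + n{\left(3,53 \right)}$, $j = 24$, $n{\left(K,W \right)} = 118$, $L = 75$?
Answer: $13611$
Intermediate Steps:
$D = 4562$ ($D = 4444 + 118 = 4562$)
$\left(9142 + \left(j \left(-7\right) + L\right)\right) + D = \left(9142 + \left(24 \left(-7\right) + 75\right)\right) + 4562 = \left(9142 + \left(-168 + 75\right)\right) + 4562 = \left(9142 - 93\right) + 4562 = 9049 + 4562 = 13611$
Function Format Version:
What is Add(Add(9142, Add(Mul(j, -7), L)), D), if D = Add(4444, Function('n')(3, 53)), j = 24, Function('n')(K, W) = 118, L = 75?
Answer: 13611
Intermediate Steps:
D = 4562 (D = Add(4444, 118) = 4562)
Add(Add(9142, Add(Mul(j, -7), L)), D) = Add(Add(9142, Add(Mul(24, -7), 75)), 4562) = Add(Add(9142, Add(-168, 75)), 4562) = Add(Add(9142, -93), 4562) = Add(9049, 4562) = 13611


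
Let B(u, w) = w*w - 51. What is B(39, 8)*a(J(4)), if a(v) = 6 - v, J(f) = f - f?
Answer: 78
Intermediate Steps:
J(f) = 0
B(u, w) = -51 + w² (B(u, w) = w² - 51 = -51 + w²)
B(39, 8)*a(J(4)) = (-51 + 8²)*(6 - 1*0) = (-51 + 64)*(6 + 0) = 13*6 = 78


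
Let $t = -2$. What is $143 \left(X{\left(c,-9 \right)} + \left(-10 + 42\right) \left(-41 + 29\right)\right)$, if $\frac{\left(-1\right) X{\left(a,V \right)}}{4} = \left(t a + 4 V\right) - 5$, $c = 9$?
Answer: $-21164$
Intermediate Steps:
$X{\left(a,V \right)} = 20 - 16 V + 8 a$ ($X{\left(a,V \right)} = - 4 \left(\left(- 2 a + 4 V\right) - 5\right) = - 4 \left(-5 - 2 a + 4 V\right) = 20 - 16 V + 8 a$)
$143 \left(X{\left(c,-9 \right)} + \left(-10 + 42\right) \left(-41 + 29\right)\right) = 143 \left(\left(20 - -144 + 8 \cdot 9\right) + \left(-10 + 42\right) \left(-41 + 29\right)\right) = 143 \left(\left(20 + 144 + 72\right) + 32 \left(-12\right)\right) = 143 \left(236 - 384\right) = 143 \left(-148\right) = -21164$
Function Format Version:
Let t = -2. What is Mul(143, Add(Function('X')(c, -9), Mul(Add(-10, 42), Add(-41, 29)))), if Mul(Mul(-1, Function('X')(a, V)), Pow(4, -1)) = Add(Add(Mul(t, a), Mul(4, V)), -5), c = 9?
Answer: -21164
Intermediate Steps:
Function('X')(a, V) = Add(20, Mul(-16, V), Mul(8, a)) (Function('X')(a, V) = Mul(-4, Add(Add(Mul(-2, a), Mul(4, V)), -5)) = Mul(-4, Add(-5, Mul(-2, a), Mul(4, V))) = Add(20, Mul(-16, V), Mul(8, a)))
Mul(143, Add(Function('X')(c, -9), Mul(Add(-10, 42), Add(-41, 29)))) = Mul(143, Add(Add(20, Mul(-16, -9), Mul(8, 9)), Mul(Add(-10, 42), Add(-41, 29)))) = Mul(143, Add(Add(20, 144, 72), Mul(32, -12))) = Mul(143, Add(236, -384)) = Mul(143, -148) = -21164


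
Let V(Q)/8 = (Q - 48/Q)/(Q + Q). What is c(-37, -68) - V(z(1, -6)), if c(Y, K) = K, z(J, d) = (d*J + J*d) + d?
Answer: -1928/27 ≈ -71.407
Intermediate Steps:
z(J, d) = d + 2*J*d (z(J, d) = (J*d + J*d) + d = 2*J*d + d = d + 2*J*d)
V(Q) = 4*(Q - 48/Q)/Q (V(Q) = 8*((Q - 48/Q)/(Q + Q)) = 8*((Q - 48/Q)/((2*Q))) = 8*((Q - 48/Q)*(1/(2*Q))) = 8*((Q - 48/Q)/(2*Q)) = 4*(Q - 48/Q)/Q)
c(-37, -68) - V(z(1, -6)) = -68 - (4 - 192*1/(36*(1 + 2*1)²)) = -68 - (4 - 192*1/(36*(1 + 2)²)) = -68 - (4 - 192/(-6*3)²) = -68 - (4 - 192/(-18)²) = -68 - (4 - 192*1/324) = -68 - (4 - 16/27) = -68 - 1*92/27 = -68 - 92/27 = -1928/27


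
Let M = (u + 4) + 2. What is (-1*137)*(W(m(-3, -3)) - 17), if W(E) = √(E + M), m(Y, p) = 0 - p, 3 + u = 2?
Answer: 2329 - 274*√2 ≈ 1941.5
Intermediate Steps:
u = -1 (u = -3 + 2 = -1)
M = 5 (M = (-1 + 4) + 2 = 3 + 2 = 5)
m(Y, p) = -p
W(E) = √(5 + E) (W(E) = √(E + 5) = √(5 + E))
(-1*137)*(W(m(-3, -3)) - 17) = (-1*137)*(√(5 - 1*(-3)) - 17) = -137*(√(5 + 3) - 17) = -137*(√8 - 17) = -137*(2*√2 - 17) = -137*(-17 + 2*√2) = 2329 - 274*√2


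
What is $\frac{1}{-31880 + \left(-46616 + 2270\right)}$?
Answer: $- \frac{1}{76226} \approx -1.3119 \cdot 10^{-5}$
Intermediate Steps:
$\frac{1}{-31880 + \left(-46616 + 2270\right)} = \frac{1}{-31880 - 44346} = \frac{1}{-76226} = - \frac{1}{76226}$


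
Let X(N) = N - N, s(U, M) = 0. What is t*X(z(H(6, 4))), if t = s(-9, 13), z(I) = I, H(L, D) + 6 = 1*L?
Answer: 0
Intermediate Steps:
H(L, D) = -6 + L (H(L, D) = -6 + 1*L = -6 + L)
X(N) = 0
t = 0
t*X(z(H(6, 4))) = 0*0 = 0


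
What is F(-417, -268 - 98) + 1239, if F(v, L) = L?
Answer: 873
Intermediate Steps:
F(-417, -268 - 98) + 1239 = (-268 - 98) + 1239 = -366 + 1239 = 873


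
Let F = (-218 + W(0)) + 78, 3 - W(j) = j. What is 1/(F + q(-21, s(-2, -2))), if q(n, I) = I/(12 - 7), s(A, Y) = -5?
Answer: -1/138 ≈ -0.0072464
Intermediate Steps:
q(n, I) = I/5
W(j) = 3 - j
F = -137 (F = (-218 + (3 - 1*0)) + 78 = (-218 + (3 + 0)) + 78 = (-218 + 3) + 78 = -215 + 78 = -137)
1/(F + q(-21, s(-2, -2))) = 1/(-137 + (⅕)*(-5)) = 1/(-137 - 1) = 1/(-138) = -1/138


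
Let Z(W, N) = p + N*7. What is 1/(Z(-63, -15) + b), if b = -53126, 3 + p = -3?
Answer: -1/53237 ≈ -1.8784e-5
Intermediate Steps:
p = -6 (p = -3 - 3 = -6)
Z(W, N) = -6 + 7*N (Z(W, N) = -6 + N*7 = -6 + 7*N)
1/(Z(-63, -15) + b) = 1/((-6 + 7*(-15)) - 53126) = 1/((-6 - 105) - 53126) = 1/(-111 - 53126) = 1/(-53237) = -1/53237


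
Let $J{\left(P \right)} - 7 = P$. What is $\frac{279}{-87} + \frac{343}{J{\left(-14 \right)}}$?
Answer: $- \frac{1514}{29} \approx -52.207$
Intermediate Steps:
$J{\left(P \right)} = 7 + P$
$\frac{279}{-87} + \frac{343}{J{\left(-14 \right)}} = \frac{279}{-87} + \frac{343}{7 - 14} = 279 \left(- \frac{1}{87}\right) + \frac{343}{-7} = - \frac{93}{29} + 343 \left(- \frac{1}{7}\right) = - \frac{93}{29} - 49 = - \frac{1514}{29}$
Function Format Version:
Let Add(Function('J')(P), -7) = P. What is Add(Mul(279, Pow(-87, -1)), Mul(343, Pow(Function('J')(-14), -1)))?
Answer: Rational(-1514, 29) ≈ -52.207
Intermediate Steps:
Function('J')(P) = Add(7, P)
Add(Mul(279, Pow(-87, -1)), Mul(343, Pow(Function('J')(-14), -1))) = Add(Mul(279, Pow(-87, -1)), Mul(343, Pow(Add(7, -14), -1))) = Add(Mul(279, Rational(-1, 87)), Mul(343, Pow(-7, -1))) = Add(Rational(-93, 29), Mul(343, Rational(-1, 7))) = Add(Rational(-93, 29), -49) = Rational(-1514, 29)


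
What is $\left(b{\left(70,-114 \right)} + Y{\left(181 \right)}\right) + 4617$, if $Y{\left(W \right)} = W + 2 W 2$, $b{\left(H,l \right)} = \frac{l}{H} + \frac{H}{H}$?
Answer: $\frac{193248}{35} \approx 5521.4$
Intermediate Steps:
$b{\left(H,l \right)} = 1 + \frac{l}{H}$ ($b{\left(H,l \right)} = \frac{l}{H} + 1 = 1 + \frac{l}{H}$)
$Y{\left(W \right)} = 5 W$ ($Y{\left(W \right)} = W + 2 \cdot 2 W = W + 4 W = 5 W$)
$\left(b{\left(70,-114 \right)} + Y{\left(181 \right)}\right) + 4617 = \left(\frac{70 - 114}{70} + 5 \cdot 181\right) + 4617 = \left(\frac{1}{70} \left(-44\right) + 905\right) + 4617 = \left(- \frac{22}{35} + 905\right) + 4617 = \frac{31653}{35} + 4617 = \frac{193248}{35}$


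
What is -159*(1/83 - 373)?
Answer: 4922322/83 ≈ 59305.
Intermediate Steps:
-159*(1/83 - 373) = -159*(-30958/83) = 4922322/83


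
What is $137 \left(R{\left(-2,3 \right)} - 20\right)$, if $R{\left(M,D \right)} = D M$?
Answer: $-3562$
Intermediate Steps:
$137 \left(R{\left(-2,3 \right)} - 20\right) = 137 \left(3 \left(-2\right) - 20\right) = 137 \left(-6 - 20\right) = 137 \left(-26\right) = -3562$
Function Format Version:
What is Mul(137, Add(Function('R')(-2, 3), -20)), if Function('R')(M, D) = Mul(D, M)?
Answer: -3562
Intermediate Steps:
Mul(137, Add(Function('R')(-2, 3), -20)) = Mul(137, Add(Mul(3, -2), -20)) = Mul(137, Add(-6, -20)) = Mul(137, -26) = -3562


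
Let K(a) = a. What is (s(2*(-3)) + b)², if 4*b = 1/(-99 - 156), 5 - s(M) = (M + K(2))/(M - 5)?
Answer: 2704936081/125888400 ≈ 21.487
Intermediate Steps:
s(M) = 5 - (2 + M)/(-5 + M) (s(M) = 5 - (M + 2)/(M - 5) = 5 - (2 + M)/(-5 + M))
b = -1/1020 (b = 1/(4*(-99 - 156)) = (¼)/(-255) = (¼)*(-1/255) = -1/1020 ≈ -0.00098039)
(s(2*(-3)) + b)² = ((-27 + 4*(2*(-3)))/(-5 + 2*(-3)) - 1/1020)² = ((-27 + 4*(-6))/(-5 - 6) - 1/1020)² = ((-27 - 24)/(-11) - 1/1020)² = (-1/11*(-51) - 1/1020)² = (51/11 - 1/1020)² = (52009/11220)² = 2704936081/125888400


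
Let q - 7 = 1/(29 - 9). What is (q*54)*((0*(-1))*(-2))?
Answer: 0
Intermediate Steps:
q = 141/20 (q = 7 + 1/(29 - 9) = 7 + 1/20 = 141/20 ≈ 7.0500)
(q*54)*((0*(-1))*(-2)) = ((141/20)*54)*((0*(-1))*(-2)) = 3807*(0*(-2))/10 = (3807/10)*0 = 0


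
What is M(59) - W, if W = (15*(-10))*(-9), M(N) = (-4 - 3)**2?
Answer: -1301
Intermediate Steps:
M(N) = 49 (M(N) = (-7)**2 = 49)
W = 1350 (W = -150*(-9) = 1350)
M(59) - W = 49 - 1*1350 = 49 - 1350 = -1301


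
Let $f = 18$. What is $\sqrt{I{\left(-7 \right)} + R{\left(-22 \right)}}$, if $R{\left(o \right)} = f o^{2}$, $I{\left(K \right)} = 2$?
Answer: $\sqrt{8714} \approx 93.349$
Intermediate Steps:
$R{\left(o \right)} = 18 o^{2}$
$\sqrt{I{\left(-7 \right)} + R{\left(-22 \right)}} = \sqrt{2 + 18 \left(-22\right)^{2}} = \sqrt{2 + 18 \cdot 484} = \sqrt{2 + 8712} = \sqrt{8714}$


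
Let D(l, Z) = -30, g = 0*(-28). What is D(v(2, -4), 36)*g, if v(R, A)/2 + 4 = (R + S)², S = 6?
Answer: 0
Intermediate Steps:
v(R, A) = -8 + 2*(6 + R)² (v(R, A) = -8 + 2*(R + 6)² = -8 + 2*(6 + R)²)
g = 0
D(v(2, -4), 36)*g = -30*0 = 0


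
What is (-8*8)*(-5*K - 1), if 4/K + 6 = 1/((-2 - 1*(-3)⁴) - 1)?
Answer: -15040/101 ≈ -148.91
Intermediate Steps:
K = -336/505 (K = 4/(-6 + 1/((-2 - 1*(-3)⁴) - 1)) = 4/(-6 + 1/((-2 - 1*81) - 1)) = 4/(-6 + 1/((-2 - 81) - 1)) = 4/(-6 + 1/(-83 - 1)) = 4/(-6 + 1/(-84)) = 4/(-6 - 1/84) = 4/(-505/84) = 4*(-84/505) = -336/505 ≈ -0.66535)
(-8*8)*(-5*K - 1) = (-8*8)*(-5*(-336/505) - 1) = -64*(336/101 - 1) = -64*235/101 = -15040/101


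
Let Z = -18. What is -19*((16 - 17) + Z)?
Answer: 361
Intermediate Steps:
-19*((16 - 17) + Z) = -19*((16 - 17) - 18) = -19*(-1 - 18) = -19*(-19) = 361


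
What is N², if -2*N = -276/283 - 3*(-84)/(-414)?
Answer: 26574025/42367081 ≈ 0.62723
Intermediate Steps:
N = 5155/6509 (N = -(-276/283 - 3*(-84)/(-414))/2 = -(-276*1/283 + 252*(-1/414))/2 = -(-276/283 - 14/23)/2 = -½*(-10310/6509) = 5155/6509 ≈ 0.79198)
N² = (5155/6509)² = 26574025/42367081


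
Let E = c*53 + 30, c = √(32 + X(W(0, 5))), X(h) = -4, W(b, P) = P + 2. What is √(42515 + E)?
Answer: √(42545 + 106*√7) ≈ 206.94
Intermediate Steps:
W(b, P) = 2 + P
c = 2*√7 (c = √(32 - 4) = √28 = 2*√7 ≈ 5.2915)
E = 30 + 106*√7 (E = (2*√7)*53 + 30 = 106*√7 + 30 = 30 + 106*√7 ≈ 310.45)
√(42515 + E) = √(42515 + (30 + 106*√7)) = √(42545 + 106*√7)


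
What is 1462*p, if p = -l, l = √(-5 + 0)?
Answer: -1462*I*√5 ≈ -3269.1*I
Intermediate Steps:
l = I*√5 (l = √(-5) = I*√5 ≈ 2.2361*I)
p = -I*√5 ≈ -2.2361*I
1462*p = 1462*(-I*√5) = -1462*I*√5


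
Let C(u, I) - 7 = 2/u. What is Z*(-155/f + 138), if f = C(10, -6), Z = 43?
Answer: 180299/36 ≈ 5008.3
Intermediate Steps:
C(u, I) = 7 + 2/u
f = 36/5 (f = 7 + 2/10 = 7 + 2*(⅒) = 7 + ⅕ = 36/5 ≈ 7.2000)
Z*(-155/f + 138) = 43*(-155/36/5 + 138) = 43*(-155*5/36 + 138) = 43*(-775/36 + 138) = 43*(4193/36) = 180299/36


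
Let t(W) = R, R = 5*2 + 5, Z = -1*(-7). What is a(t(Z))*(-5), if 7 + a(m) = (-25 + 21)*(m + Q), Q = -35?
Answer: -365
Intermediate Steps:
Z = 7
R = 15 (R = 10 + 5 = 15)
t(W) = 15
a(m) = 133 - 4*m (a(m) = -7 + (-25 + 21)*(m - 35) = -7 - 4*(-35 + m) = -7 + (140 - 4*m) = 133 - 4*m)
a(t(Z))*(-5) = (133 - 4*15)*(-5) = (133 - 60)*(-5) = 73*(-5) = -365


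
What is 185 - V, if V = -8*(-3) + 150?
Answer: 11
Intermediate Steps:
V = 174 (V = 24 + 150 = 174)
185 - V = 185 - 1*174 = 185 - 174 = 11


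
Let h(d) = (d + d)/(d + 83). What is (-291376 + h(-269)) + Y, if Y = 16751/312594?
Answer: -941175173707/3230138 ≈ -2.9137e+5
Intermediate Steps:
Y = 16751/312594 (Y = 16751*(1/312594) = 16751/312594 ≈ 0.053587)
h(d) = 2*d/(83 + d) (h(d) = (2*d)/(83 + d) = 2*d/(83 + d))
(-291376 + h(-269)) + Y = (-291376 + 2*(-269)/(83 - 269)) + 16751/312594 = (-291376 + 2*(-269)/(-186)) + 16751/312594 = (-291376 + 2*(-269)*(-1/186)) + 16751/312594 = (-291376 + 269/93) + 16751/312594 = -27097699/93 + 16751/312594 = -941175173707/3230138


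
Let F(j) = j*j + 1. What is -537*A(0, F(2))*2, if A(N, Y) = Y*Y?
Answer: -26850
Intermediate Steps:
F(j) = 1 + j² (F(j) = j² + 1 = 1 + j²)
A(N, Y) = Y²
-537*A(0, F(2))*2 = -537*(1 + 2²)²*2 = -537*(1 + 4)²*2 = -537*5²*2 = -13425*2 = -537*50 = -26850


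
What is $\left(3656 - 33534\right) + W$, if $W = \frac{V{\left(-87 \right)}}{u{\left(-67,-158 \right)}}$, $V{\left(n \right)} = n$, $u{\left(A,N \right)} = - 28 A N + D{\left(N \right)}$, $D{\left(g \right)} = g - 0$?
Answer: $- \frac{8860798861}{296566} \approx -29878.0$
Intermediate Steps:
$D{\left(g \right)} = g$ ($D{\left(g \right)} = g + 0 = g$)
$u{\left(A,N \right)} = N - 28 A N$ ($u{\left(A,N \right)} = - 28 A N + N = N - 28 A N$)
$W = \frac{87}{296566}$ ($W = - \frac{87}{\left(-158\right) \left(1 - -1876\right)} = - \frac{87}{\left(-158\right) \left(1 + 1876\right)} = - \frac{87}{\left(-158\right) 1877} = - \frac{87}{-296566} = \left(-87\right) \left(- \frac{1}{296566}\right) = \frac{87}{296566} \approx 0.00029336$)
$\left(3656 - 33534\right) + W = \left(3656 - 33534\right) + \frac{87}{296566} = -29878 + \frac{87}{296566} = - \frac{8860798861}{296566}$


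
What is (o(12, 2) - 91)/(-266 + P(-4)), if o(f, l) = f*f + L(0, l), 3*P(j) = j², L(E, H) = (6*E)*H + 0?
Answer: -159/782 ≈ -0.20332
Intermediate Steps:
L(E, H) = 6*E*H (L(E, H) = 6*E*H + 0 = 6*E*H)
P(j) = j²/3
o(f, l) = f² (o(f, l) = f*f + 6*0*l = f² + 0 = f²)
(o(12, 2) - 91)/(-266 + P(-4)) = (12² - 91)/(-266 + (⅓)*(-4)²) = (144 - 91)/(-266 + (⅓)*16) = 53/(-266 + 16/3) = 53/(-782/3) = 53*(-3/782) = -159/782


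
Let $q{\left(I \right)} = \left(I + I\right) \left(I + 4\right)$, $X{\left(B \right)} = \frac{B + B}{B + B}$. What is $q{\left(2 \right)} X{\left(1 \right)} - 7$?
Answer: $17$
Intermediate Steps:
$X{\left(B \right)} = 1$ ($X{\left(B \right)} = \frac{2 B}{2 B} = 2 B \frac{1}{2 B} = 1$)
$q{\left(I \right)} = 2 I \left(4 + I\right)$
$q{\left(2 \right)} X{\left(1 \right)} - 7 = 2 \cdot 2 \left(4 + 2\right) 1 - 7 = 2 \cdot 2 \cdot 6 \cdot 1 - 7 = 24 \cdot 1 - 7 = 24 - 7 = 17$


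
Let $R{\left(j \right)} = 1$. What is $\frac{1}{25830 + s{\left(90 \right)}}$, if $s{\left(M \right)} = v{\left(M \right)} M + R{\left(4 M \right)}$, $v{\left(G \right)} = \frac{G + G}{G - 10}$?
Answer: $\frac{2}{52067} \approx 3.8412 \cdot 10^{-5}$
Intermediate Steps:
$v{\left(G \right)} = \frac{2 G}{-10 + G}$
$s{\left(M \right)} = 1 + \frac{2 M^{2}}{-10 + M}$ ($s{\left(M \right)} = \frac{2 M}{-10 + M} M + 1 = \frac{2 M^{2}}{-10 + M} + 1 = 1 + \frac{2 M^{2}}{-10 + M}$)
$\frac{1}{25830 + s{\left(90 \right)}} = \frac{1}{25830 + \frac{-10 + 90 + 2 \cdot 90^{2}}{-10 + 90}} = \frac{1}{25830 + \frac{-10 + 90 + 2 \cdot 8100}{80}} = \frac{1}{25830 + \frac{-10 + 90 + 16200}{80}} = \frac{1}{25830 + \frac{1}{80} \cdot 16280} = \frac{1}{25830 + \frac{407}{2}} = \frac{1}{\frac{52067}{2}} = \frac{2}{52067}$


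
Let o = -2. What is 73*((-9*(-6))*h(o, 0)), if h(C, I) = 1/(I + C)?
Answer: -1971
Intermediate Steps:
h(C, I) = 1/(C + I)
73*((-9*(-6))*h(o, 0)) = 73*((-9*(-6))/(-2 + 0)) = 73*(54/(-2)) = 73*(54*(-½)) = 73*(-27) = -1971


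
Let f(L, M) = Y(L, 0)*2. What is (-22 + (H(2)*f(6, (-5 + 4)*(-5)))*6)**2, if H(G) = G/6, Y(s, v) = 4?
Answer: 36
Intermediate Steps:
H(G) = G/6 (H(G) = G*(1/6) = G/6)
f(L, M) = 8 (f(L, M) = 4*2 = 8)
(-22 + (H(2)*f(6, (-5 + 4)*(-5)))*6)**2 = (-22 + (((1/6)*2)*8)*6)**2 = (-22 + ((1/3)*8)*6)**2 = (-22 + (8/3)*6)**2 = (-22 + 16)**2 = (-6)**2 = 36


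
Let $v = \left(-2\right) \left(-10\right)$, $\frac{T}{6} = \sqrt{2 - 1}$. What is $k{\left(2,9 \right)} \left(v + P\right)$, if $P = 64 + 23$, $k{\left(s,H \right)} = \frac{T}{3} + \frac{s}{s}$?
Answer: $321$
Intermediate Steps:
$T = 6$ ($T = 6 \sqrt{2 - 1} = 6 \sqrt{1} = 6 \cdot 1 = 6$)
$k{\left(s,H \right)} = 3$ ($k{\left(s,H \right)} = \frac{6}{3} + \frac{s}{s} = 6 \cdot \frac{1}{3} + 1 = 2 + 1 = 3$)
$v = 20$
$P = 87$
$k{\left(2,9 \right)} \left(v + P\right) = 3 \left(20 + 87\right) = 3 \cdot 107 = 321$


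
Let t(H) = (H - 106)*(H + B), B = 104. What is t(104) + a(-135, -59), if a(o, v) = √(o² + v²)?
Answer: -416 + √21706 ≈ -268.67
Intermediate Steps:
t(H) = (-106 + H)*(104 + H) (t(H) = (H - 106)*(H + 104) = (-106 + H)*(104 + H))
t(104) + a(-135, -59) = (-11024 + 104² - 2*104) + √((-135)² + (-59)²) = (-11024 + 10816 - 208) + √(18225 + 3481) = -416 + √21706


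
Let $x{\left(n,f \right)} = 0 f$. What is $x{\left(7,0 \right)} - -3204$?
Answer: $3204$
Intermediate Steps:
$x{\left(n,f \right)} = 0$
$x{\left(7,0 \right)} - -3204 = 0 - -3204 = 0 + 3204 = 3204$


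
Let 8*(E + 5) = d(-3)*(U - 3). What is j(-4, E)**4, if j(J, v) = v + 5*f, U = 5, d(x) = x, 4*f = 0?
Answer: 279841/256 ≈ 1093.1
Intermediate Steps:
f = 0 (f = (1/4)*0 = 0)
E = -23/4 (E = -5 + (-3*(5 - 3))/8 = -5 + (-3*2)/8 = -5 + (1/8)*(-6) = -5 - 3/4 = -23/4 ≈ -5.7500)
j(J, v) = v (j(J, v) = v + 5*0 = v + 0 = v)
j(-4, E)**4 = (-23/4)**4 = 279841/256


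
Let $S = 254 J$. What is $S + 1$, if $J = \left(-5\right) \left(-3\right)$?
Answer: $3811$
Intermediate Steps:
$J = 15$
$S = 3810$ ($S = 254 \cdot 15 = 3810$)
$S + 1 = 3810 + 1 = 3811$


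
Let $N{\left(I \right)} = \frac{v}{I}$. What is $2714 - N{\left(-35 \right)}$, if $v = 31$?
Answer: $\frac{95021}{35} \approx 2714.9$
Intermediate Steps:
$N{\left(I \right)} = \frac{31}{I}$
$2714 - N{\left(-35 \right)} = 2714 - \frac{31}{-35} = 2714 - 31 \left(- \frac{1}{35}\right) = 2714 - - \frac{31}{35} = 2714 + \frac{31}{35} = \frac{95021}{35}$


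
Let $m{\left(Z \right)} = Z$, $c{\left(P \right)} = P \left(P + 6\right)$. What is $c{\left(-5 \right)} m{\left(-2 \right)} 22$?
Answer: $220$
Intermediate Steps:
$c{\left(P \right)} = P \left(6 + P\right)$
$c{\left(-5 \right)} m{\left(-2 \right)} 22 = - 5 \left(6 - 5\right) \left(-2\right) 22 = \left(-5\right) 1 \left(-2\right) 22 = \left(-5\right) \left(-2\right) 22 = 10 \cdot 22 = 220$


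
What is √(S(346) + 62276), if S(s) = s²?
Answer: 2*√45498 ≈ 426.60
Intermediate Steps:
√(S(346) + 62276) = √(346² + 62276) = √(119716 + 62276) = √181992 = 2*√45498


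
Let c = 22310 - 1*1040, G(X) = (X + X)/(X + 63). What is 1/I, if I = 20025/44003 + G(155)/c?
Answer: 20403575058/9286676243 ≈ 2.1971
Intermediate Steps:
G(X) = 2*X/(63 + X) (G(X) = (2*X)/(63 + X) = 2*X/(63 + X))
c = 21270 (c = 22310 - 1040 = 21270)
I = 9286676243/20403575058 (I = 20025/44003 + (2*155/(63 + 155))/21270 = 20025*(1/44003) + (2*155/218)*(1/21270) = 20025/44003 + (2*155*(1/218))*(1/21270) = 20025/44003 + (155/109)*(1/21270) = 20025/44003 + 31/463686 = 9286676243/20403575058 ≈ 0.45515)
1/I = 1/(9286676243/20403575058) = 20403575058/9286676243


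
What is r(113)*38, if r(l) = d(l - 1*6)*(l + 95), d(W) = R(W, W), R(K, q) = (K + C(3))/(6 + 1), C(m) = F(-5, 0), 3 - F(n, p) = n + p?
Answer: 908960/7 ≈ 1.2985e+5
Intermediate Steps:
F(n, p) = 3 - n - p (F(n, p) = 3 - (n + p) = 3 + (-n - p) = 3 - n - p)
C(m) = 8 (C(m) = 3 - 1*(-5) - 1*0 = 3 + 5 + 0 = 8)
R(K, q) = 8/7 + K/7 (R(K, q) = (K + 8)/(6 + 1) = (8 + K)/7 = (8 + K)*(⅐) = 8/7 + K/7)
d(W) = 8/7 + W/7
r(l) = (95 + l)*(2/7 + l/7) (r(l) = (8/7 + (l - 1*6)/7)*(l + 95) = (8/7 + (l - 6)/7)*(95 + l) = (8/7 + (-6 + l)/7)*(95 + l) = (8/7 + (-6/7 + l/7))*(95 + l) = (2/7 + l/7)*(95 + l) = (95 + l)*(2/7 + l/7))
r(113)*38 = ((2 + 113)*(95 + 113)/7)*38 = ((⅐)*115*208)*38 = (23920/7)*38 = 908960/7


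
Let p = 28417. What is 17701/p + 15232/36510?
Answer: 539555627/518752335 ≈ 1.0401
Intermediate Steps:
17701/p + 15232/36510 = 17701/28417 + 15232/36510 = 17701*(1/28417) + 15232*(1/36510) = 17701/28417 + 7616/18255 = 539555627/518752335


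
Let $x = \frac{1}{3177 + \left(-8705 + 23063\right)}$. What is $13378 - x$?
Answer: $\frac{234583229}{17535} \approx 13378.0$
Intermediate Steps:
$x = \frac{1}{17535}$ ($x = \frac{1}{3177 + 14358} = \frac{1}{17535} \approx 5.7029 \cdot 10^{-5}$)
$13378 - x = 13378 - \frac{1}{17535} = \frac{234583229}{17535}$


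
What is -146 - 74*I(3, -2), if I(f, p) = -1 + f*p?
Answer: 372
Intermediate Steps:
-146 - 74*I(3, -2) = -146 - 74*(-1 + 3*(-2)) = -146 - 74*(-1 - 6) = -146 - 74*(-7) = -146 + 518 = 372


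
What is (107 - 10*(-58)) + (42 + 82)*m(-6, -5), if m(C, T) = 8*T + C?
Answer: -5017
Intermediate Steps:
m(C, T) = C + 8*T
(107 - 10*(-58)) + (42 + 82)*m(-6, -5) = (107 - 10*(-58)) + (42 + 82)*(-6 + 8*(-5)) = (107 + 580) + 124*(-6 - 40) = 687 + 124*(-46) = 687 - 5704 = -5017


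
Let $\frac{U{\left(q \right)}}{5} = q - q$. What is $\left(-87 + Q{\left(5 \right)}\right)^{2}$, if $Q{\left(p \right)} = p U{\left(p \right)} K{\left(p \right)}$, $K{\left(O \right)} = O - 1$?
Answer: $7569$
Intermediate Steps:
$K{\left(O \right)} = -1 + O$
$U{\left(q \right)} = 0$ ($U{\left(q \right)} = 5 \left(q - q\right) = 5 \cdot 0 = 0$)
$Q{\left(p \right)} = 0$ ($Q{\left(p \right)} = p 0 \left(-1 + p\right) = 0 \left(-1 + p\right) = 0$)
$\left(-87 + Q{\left(5 \right)}\right)^{2} = \left(-87 + 0\right)^{2} = \left(-87\right)^{2} = 7569$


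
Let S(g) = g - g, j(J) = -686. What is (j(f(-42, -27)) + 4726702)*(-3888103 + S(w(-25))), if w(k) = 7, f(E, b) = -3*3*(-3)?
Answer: -18375236987648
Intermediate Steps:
f(E, b) = 27 (f(E, b) = -9*(-3) = 27)
S(g) = 0
(j(f(-42, -27)) + 4726702)*(-3888103 + S(w(-25))) = (-686 + 4726702)*(-3888103 + 0) = 4726016*(-3888103) = -18375236987648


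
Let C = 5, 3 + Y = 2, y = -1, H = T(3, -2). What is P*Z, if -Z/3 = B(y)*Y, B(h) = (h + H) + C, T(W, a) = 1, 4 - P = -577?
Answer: 8715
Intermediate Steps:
P = 581 (P = 4 - 1*(-577) = 4 + 577 = 581)
H = 1
Y = -1 (Y = -3 + 2 = -1)
B(h) = 6 + h (B(h) = (h + 1) + 5 = (1 + h) + 5 = 6 + h)
Z = 15 (Z = -3*(6 - 1)*(-1) = -15*(-1) = -3*(-5) = 15)
P*Z = 581*15 = 8715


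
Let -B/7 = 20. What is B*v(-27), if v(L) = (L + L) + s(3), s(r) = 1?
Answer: 7420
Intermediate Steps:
B = -140 (B = -7*20 = -140)
v(L) = 1 + 2*L (v(L) = (L + L) + 1 = 2*L + 1 = 1 + 2*L)
B*v(-27) = -140*(1 + 2*(-27)) = -140*(1 - 54) = -140*(-53) = 7420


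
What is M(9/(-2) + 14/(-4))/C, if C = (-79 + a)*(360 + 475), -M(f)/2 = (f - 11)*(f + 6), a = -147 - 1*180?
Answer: 38/169505 ≈ 0.00022418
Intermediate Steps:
a = -327 (a = -147 - 180 = -327)
M(f) = -2*(-11 + f)*(6 + f) (M(f) = -2*(f - 11)*(f + 6) = -2*(-11 + f)*(6 + f))
C = -339010 (C = (-79 - 327)*(360 + 475) = -406*835 = -339010)
M(9/(-2) + 14/(-4))/C = (132 - 2*(9/(-2) + 14/(-4))² + 10*(9/(-2) + 14/(-4)))/(-339010) = (132 - 2*(9*(-½) + 14*(-¼))² + 10*(9*(-½) + 14*(-¼)))*(-1/339010) = (132 - 2*(-9/2 - 7/2)² + 10*(-9/2 - 7/2))*(-1/339010) = (132 - 2*(-8)² + 10*(-8))*(-1/339010) = (132 - 2*64 - 80)*(-1/339010) = (132 - 128 - 80)*(-1/339010) = -76*(-1/339010) = 38/169505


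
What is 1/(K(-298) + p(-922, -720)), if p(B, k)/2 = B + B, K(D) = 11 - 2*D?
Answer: -1/3081 ≈ -0.00032457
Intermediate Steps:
p(B, k) = 4*B (p(B, k) = 2*(B + B) = 2*(2*B) = 4*B)
1/(K(-298) + p(-922, -720)) = 1/((11 - 2*(-298)) + 4*(-922)) = 1/((11 + 596) - 3688) = 1/(607 - 3688) = 1/(-3081) = -1/3081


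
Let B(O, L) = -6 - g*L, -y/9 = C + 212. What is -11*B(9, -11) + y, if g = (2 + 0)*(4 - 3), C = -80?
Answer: -1364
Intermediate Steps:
g = 2 (g = 2*1 = 2)
y = -1188 (y = -9*(-80 + 212) = -9*132 = -1188)
B(O, L) = -6 - 2*L
-11*B(9, -11) + y = -11*(-6 - 2*(-11)) - 1188 = -11*(-6 + 22) - 1188 = -11*16 - 1188 = -176 - 1188 = -1364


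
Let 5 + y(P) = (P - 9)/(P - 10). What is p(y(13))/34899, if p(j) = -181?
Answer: -181/34899 ≈ -0.0051864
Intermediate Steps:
y(P) = -5 + (-9 + P)/(-10 + P) (y(P) = -5 + (P - 9)/(P - 10) = -5 + (-9 + P)/(-10 + P))
p(y(13))/34899 = -181/34899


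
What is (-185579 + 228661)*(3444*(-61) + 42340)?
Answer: -7226747008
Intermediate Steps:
(-185579 + 228661)*(3444*(-61) + 42340) = 43082*(-210084 + 42340) = 43082*(-167744) = -7226747008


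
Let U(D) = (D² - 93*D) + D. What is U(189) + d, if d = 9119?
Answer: 27452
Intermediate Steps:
U(D) = D² - 92*D
U(189) + d = 189*(-92 + 189) + 9119 = 189*97 + 9119 = 18333 + 9119 = 27452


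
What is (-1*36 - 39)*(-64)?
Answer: 4800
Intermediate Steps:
(-1*36 - 39)*(-64) = (-36 - 39)*(-64) = -75*(-64) = 4800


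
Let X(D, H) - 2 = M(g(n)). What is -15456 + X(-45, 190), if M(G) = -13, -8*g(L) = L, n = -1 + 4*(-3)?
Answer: -15467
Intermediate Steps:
n = -13 (n = -1 - 12 = -13)
g(L) = -L/8
X(D, H) = -11 (X(D, H) = 2 - 13 = -11)
-15456 + X(-45, 190) = -15456 - 11 = -15467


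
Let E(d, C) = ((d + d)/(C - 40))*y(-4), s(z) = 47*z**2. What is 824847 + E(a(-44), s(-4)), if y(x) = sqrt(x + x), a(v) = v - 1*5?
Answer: 824847 - 49*I*sqrt(2)/178 ≈ 8.2485e+5 - 0.38931*I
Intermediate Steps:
a(v) = -5 + v (a(v) = v - 5 = -5 + v)
y(x) = sqrt(2)*sqrt(x) (y(x) = sqrt(2*x) = sqrt(2)*sqrt(x))
E(d, C) = 4*I*d*sqrt(2)/(-40 + C) (E(d, C) = ((d + d)/(C - 40))*(sqrt(2)*sqrt(-4)) = ((2*d)/(-40 + C))*(sqrt(2)*(2*I)) = (2*d/(-40 + C))*(2*I*sqrt(2)) = 4*I*d*sqrt(2)/(-40 + C))
824847 + E(a(-44), s(-4)) = 824847 + 4*I*(-5 - 44)*sqrt(2)/(-40 + 47*(-4)**2) = 824847 + 4*I*(-49)*sqrt(2)/(-40 + 47*16) = 824847 + 4*I*(-49)*sqrt(2)/(-40 + 752) = 824847 + 4*I*(-49)*sqrt(2)/712 = 824847 + 4*I*(-49)*sqrt(2)*(1/712) = 824847 - 49*I*sqrt(2)/178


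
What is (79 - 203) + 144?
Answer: 20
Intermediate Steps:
(79 - 203) + 144 = -124 + 144 = 20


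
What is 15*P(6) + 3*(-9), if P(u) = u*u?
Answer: 513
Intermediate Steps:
P(u) = u**2
15*P(6) + 3*(-9) = 15*6**2 + 3*(-9) = 15*36 - 27 = 540 - 27 = 513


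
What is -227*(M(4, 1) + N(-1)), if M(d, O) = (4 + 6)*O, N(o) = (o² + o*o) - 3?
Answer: -2043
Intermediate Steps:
N(o) = -3 + 2*o² (N(o) = (o² + o²) - 3 = 2*o² - 3 = -3 + 2*o²)
M(d, O) = 10*O
-227*(M(4, 1) + N(-1)) = -227*(10*1 + (-3 + 2*(-1)²)) = -227*(10 + (-3 + 2*1)) = -227*(10 + (-3 + 2)) = -227*(10 - 1) = -227*9 = -2043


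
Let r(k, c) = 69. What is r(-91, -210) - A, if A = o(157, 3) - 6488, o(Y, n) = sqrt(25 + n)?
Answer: 6557 - 2*sqrt(7) ≈ 6551.7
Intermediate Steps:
A = -6488 + 2*sqrt(7) (A = sqrt(25 + 3) - 6488 = sqrt(28) - 6488 = 2*sqrt(7) - 6488 = -6488 + 2*sqrt(7) ≈ -6482.7)
r(-91, -210) - A = 69 - (-6488 + 2*sqrt(7)) = 69 + (6488 - 2*sqrt(7)) = 6557 - 2*sqrt(7)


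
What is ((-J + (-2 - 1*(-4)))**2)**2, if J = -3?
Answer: 625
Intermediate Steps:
((-J + (-2 - 1*(-4)))**2)**2 = ((-1*(-3) + (-2 - 1*(-4)))**2)**2 = ((3 + (-2 + 4))**2)**2 = ((3 + 2)**2)**2 = (5**2)**2 = 25**2 = 625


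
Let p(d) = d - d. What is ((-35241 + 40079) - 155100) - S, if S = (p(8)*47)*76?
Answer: -150262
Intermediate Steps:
p(d) = 0
S = 0 (S = (0*47)*76 = 0*76 = 0)
((-35241 + 40079) - 155100) - S = ((-35241 + 40079) - 155100) - 1*0 = (4838 - 155100) + 0 = -150262 + 0 = -150262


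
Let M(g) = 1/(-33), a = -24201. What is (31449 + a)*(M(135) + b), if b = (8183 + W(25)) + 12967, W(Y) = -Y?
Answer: 1684251584/11 ≈ 1.5311e+8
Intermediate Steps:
M(g) = -1/33
b = 21125 (b = (8183 - 1*25) + 12967 = (8183 - 25) + 12967 = 8158 + 12967 = 21125)
(31449 + a)*(M(135) + b) = (31449 - 24201)*(-1/33 + 21125) = 7248*(697124/33) = 1684251584/11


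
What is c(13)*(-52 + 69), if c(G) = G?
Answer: 221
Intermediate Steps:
c(13)*(-52 + 69) = 13*(-52 + 69) = 13*17 = 221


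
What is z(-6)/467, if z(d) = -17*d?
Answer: 102/467 ≈ 0.21842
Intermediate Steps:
z(-6)/467 = -17*(-6)/467 = 102*(1/467) = 102/467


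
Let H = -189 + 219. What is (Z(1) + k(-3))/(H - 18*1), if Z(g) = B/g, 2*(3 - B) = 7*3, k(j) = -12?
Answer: -13/8 ≈ -1.6250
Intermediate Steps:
B = -15/2 (B = 3 - 7*3/2 = 3 - ½*21 = 3 - 21/2 = -15/2 ≈ -7.5000)
Z(g) = -15/(2*g)
H = 30
(Z(1) + k(-3))/(H - 18*1) = (-15/2/1 - 12)/(30 - 18*1) = (-15/2*1 - 12)/(30 - 18) = (-15/2 - 12)/12 = -39/2*1/12 = -13/8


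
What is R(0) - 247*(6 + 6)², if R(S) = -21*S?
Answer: -35568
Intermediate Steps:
R(0) - 247*(6 + 6)² = -21*0 - 247*(6 + 6)² = 0 - 247*12² = 0 - 247*144 = 0 - 35568 = -35568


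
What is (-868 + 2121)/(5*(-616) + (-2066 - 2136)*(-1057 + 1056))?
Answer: 1253/1122 ≈ 1.1168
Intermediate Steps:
(-868 + 2121)/(5*(-616) + (-2066 - 2136)*(-1057 + 1056)) = 1253/(-3080 - 4202*(-1)) = 1253/(-3080 + 4202) = 1253/1122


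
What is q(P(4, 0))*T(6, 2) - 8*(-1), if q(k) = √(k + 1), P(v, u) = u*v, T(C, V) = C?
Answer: 14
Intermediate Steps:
q(k) = √(1 + k)
q(P(4, 0))*T(6, 2) - 8*(-1) = √(1 + 0*4)*6 - 8*(-1) = √(1 + 0)*6 + 8 = √1*6 + 8 = 1*6 + 8 = 6 + 8 = 14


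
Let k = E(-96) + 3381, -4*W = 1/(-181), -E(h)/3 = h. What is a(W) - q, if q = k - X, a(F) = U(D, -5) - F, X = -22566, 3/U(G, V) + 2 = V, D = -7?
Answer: -132961159/5068 ≈ -26235.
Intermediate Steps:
U(G, V) = 3/(-2 + V)
E(h) = -3*h
W = 1/724 (W = -¼/(-181) = -¼*(-1/181) = 1/724 ≈ 0.0013812)
a(F) = -3/7 - F (a(F) = 3/(-2 - 5) - F = 3/(-7) - F = 3*(-⅐) - F = -3/7 - F)
k = 3669 (k = -3*(-96) + 3381 = 288 + 3381 = 3669)
q = 26235 (q = 3669 - 1*(-22566) = 3669 + 22566 = 26235)
a(W) - q = (-3/7 - 1*1/724) - 1*26235 = (-3/7 - 1/724) - 26235 = -2179/5068 - 26235 = -132961159/5068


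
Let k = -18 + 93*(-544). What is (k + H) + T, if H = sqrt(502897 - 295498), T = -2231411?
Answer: -2282021 + sqrt(207399) ≈ -2.2816e+6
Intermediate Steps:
k = -50610 (k = -18 - 50592 = -50610)
H = sqrt(207399) ≈ 455.41
(k + H) + T = (-50610 + sqrt(207399)) - 2231411 = -2282021 + sqrt(207399)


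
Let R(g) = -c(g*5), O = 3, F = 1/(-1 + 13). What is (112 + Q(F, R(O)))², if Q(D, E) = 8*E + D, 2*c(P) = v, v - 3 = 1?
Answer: 1329409/144 ≈ 9232.0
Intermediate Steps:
v = 4 (v = 3 + 1 = 4)
F = 1/12 ≈ 0.083333
c(P) = 2 (c(P) = (½)*4 = 2)
R(g) = -2 (R(g) = -1*2 = -2)
Q(D, E) = D + 8*E
(112 + Q(F, R(O)))² = (112 + (1/12 + 8*(-2)))² = (112 + (1/12 - 16))² = (112 - 191/12)² = (1153/12)² = 1329409/144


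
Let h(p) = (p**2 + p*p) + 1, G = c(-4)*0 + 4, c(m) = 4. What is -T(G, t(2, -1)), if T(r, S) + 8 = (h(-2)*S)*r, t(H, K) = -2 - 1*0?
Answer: 80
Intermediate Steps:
t(H, K) = -2 (t(H, K) = -2 + 0 = -2)
G = 4 (G = 4*0 + 4 = 0 + 4 = 4)
h(p) = 1 + 2*p**2 (h(p) = (p**2 + p**2) + 1 = 2*p**2 + 1 = 1 + 2*p**2)
T(r, S) = -8 + 9*S*r (T(r, S) = -8 + ((1 + 2*(-2)**2)*S)*r = -8 + ((1 + 2*4)*S)*r = -8 + ((1 + 8)*S)*r = -8 + (9*S)*r = -8 + 9*S*r)
-T(G, t(2, -1)) = -(-8 + 9*(-2)*4) = -(-8 - 72) = -1*(-80) = 80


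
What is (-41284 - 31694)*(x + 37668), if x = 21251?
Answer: -4299790782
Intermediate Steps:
(-41284 - 31694)*(x + 37668) = (-41284 - 31694)*(21251 + 37668) = -72978*58919 = -4299790782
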